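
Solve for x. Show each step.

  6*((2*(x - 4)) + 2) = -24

Step 1. [6*((2*(x - 4)) + 2) = -24] 6 out front; divide by 6. So div: (2*(x - 4)) + 2 = -4.
Step 2. [(2*(x - 4)) + 2 = -4] 2 comes off first (subtract 2). So sub: 2*(x - 4) = -6.
Step 3. [2*(x - 4) = -6] 2 out front; divide by 2 ⇒ div: x - 4 = -3.
Step 4. [x - 4 = -3] add 4: x sits inside (… - 4) ⇒ sub: x = 1.

Answer: x ∈ {1}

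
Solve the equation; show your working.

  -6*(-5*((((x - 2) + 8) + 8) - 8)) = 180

Step 1. [-6*(-5*((((x - 2) + 8) + 8) - 8)) = 180] divide by the outer -6 ⇒ div: -5*((((x - 2) + 8) + 8) - 8) = -30.
Step 2. [-5*((((x - 2) + 8) + 8) - 8) = -30] -5 out front; divide by -5 ⇒ div: (((x - 2) + 8) + 8) - 8 = 6.
Step 3. [(((x - 2) + 8) + 8) - 8 = 6] the outer -8 inverts by adding 8. So sub: ((x - 2) + 8) + 8 = 14.
Step 4. [((x - 2) + 8) + 8 = 14] +8 is outermost — subtract 8 both sides ⇒ sub: (x - 2) + 8 = 6.
Step 5. [(x - 2) + 8 = 6] peel the +8: subtract 8 from each side ⇒ sub: x - 2 = -2.
Step 6. [x - 2 = -2] peel the -2: add 2 from each side ⇒ sub: x = 0.

Answer: x ∈ {0}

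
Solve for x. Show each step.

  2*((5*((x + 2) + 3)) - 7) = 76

Step 1. [2*((5*((x + 2) + 3)) - 7) = 76] divide by the outer 2, so div: (5*((x + 2) + 3)) - 7 = 38.
Step 2. [(5*((x + 2) + 3)) - 7 = 38] 7 comes off first (add 7). So sub: 5*((x + 2) + 3) = 45.
Step 3. [5*((x + 2) + 3) = 45] leading coefficient 5: divide by 5. So div: (x + 2) + 3 = 9.
Step 4. [(x + 2) + 3 = 9] 3 comes off first (subtract 3). So sub: x + 2 = 6.
Step 5. [x + 2 = 6] 2 comes off first (subtract 2). So sub: x = 4.

Answer: x ∈ {4}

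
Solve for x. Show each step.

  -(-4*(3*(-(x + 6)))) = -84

Step 1. [-(-4*(3*(-(x + 6)))) = -84] LHS negated; negate both sides, so neg: -4*(3*(-(x + 6))) = 84.
Step 2. [-4*(3*(-(x + 6))) = 84] -4·(inner) — divide through by -4, so div: 3*(-(x + 6)) = -21.
Step 3. [3*(-(x + 6)) = -21] 3 out front; divide by 3, so div: -(x + 6) = -7.
Step 4. [-(x + 6) = -7] LHS negated; negate both sides, so neg: x + 6 = 7.
Step 5. [x + 6 = 7] peel the +6: subtract 6 from each side, so sub: x = 1.

Answer: x ∈ {1}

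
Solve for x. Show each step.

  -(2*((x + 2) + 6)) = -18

Step 1. [-(2*((x + 2) + 6)) = -18] flip signs both sides ⇒ neg: 2*((x + 2) + 6) = 18.
Step 2. [2*((x + 2) + 6) = 18] 2·(inner) — divide through by 2, so div: (x + 2) + 6 = 9.
Step 3. [(x + 2) + 6 = 9] 6 comes off first (subtract 6). So sub: x + 2 = 3.
Step 4. [x + 2 = 3] the outer +2 inverts by subtracting 2, so sub: x = 1.

Answer: x ∈ {1}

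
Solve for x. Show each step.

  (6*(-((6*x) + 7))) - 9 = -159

Step 1. [(6*(-((6*x) + 7))) - 9 = -159] 9 comes off first (add 9) ⇒ sub: 6*(-((6*x) + 7)) = -150.
Step 2. [6*(-((6*x) + 7)) = -150] 6·(inner) — divide through by 6. So div: -((6*x) + 7) = -25.
Step 3. [-((6*x) + 7) = -25] leading − — multiply by −1. So neg: (6*x) + 7 = 25.
Step 4. [(6*x) + 7 = 25] +7 is outermost — subtract 7 both sides, so sub: 6*x = 18.
Step 5. [6*x = 18] 6 out front; divide by 6 ⇒ div: x = 3.

Answer: x ∈ {3}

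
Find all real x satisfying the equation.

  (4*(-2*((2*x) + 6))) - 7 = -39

Step 1. [(4*(-2*((2*x) + 6))) - 7 = -39] the outer -7 inverts by adding 7, so sub: 4*(-2*((2*x) + 6)) = -32.
Step 2. [4*(-2*((2*x) + 6)) = -32] 4 out front; divide by 4, so div: -2*((2*x) + 6) = -8.
Step 3. [-2*((2*x) + 6) = -8] divide by the outer -2. So div: (2*x) + 6 = 4.
Step 4. [(2*x) + 6 = 4] subtract 6: x sits inside (… + 6) ⇒ sub: 2*x = -2.
Step 5. [2*x = -2] LHS = 2·(…); ÷2 both sides ⇒ div: x = -1.

Answer: x ∈ {-1}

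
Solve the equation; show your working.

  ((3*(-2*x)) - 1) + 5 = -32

Step 1. [((3*(-2*x)) - 1) + 5 = -32] peel the +5: subtract 5 from each side. So sub: (3*(-2*x)) - 1 = -37.
Step 2. [(3*(-2*x)) - 1 = -37] -1 is outermost — add 1 both sides. So sub: 3*(-2*x) = -36.
Step 3. [3*(-2*x) = -36] 3·(inner) — divide through by 3. So div: -2*x = -12.
Step 4. [-2*x = -12] leading coefficient -2: divide by -2. So div: x = 6.

Answer: x ∈ {6}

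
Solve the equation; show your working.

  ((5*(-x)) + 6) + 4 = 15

Step 1. [((5*(-x)) + 6) + 4 = 15] +4 is outermost — subtract 4 both sides ⇒ sub: (5*(-x)) + 6 = 11.
Step 2. [(5*(-x)) + 6 = 11] 6 comes off first (subtract 6), so sub: 5*(-x) = 5.
Step 3. [5*(-x) = 5] LHS = 5·(…); ÷5 both sides. So div: -x = 1.
Step 4. [-x = 1] flip signs both sides, so neg: x = -1.

Answer: x ∈ {-1}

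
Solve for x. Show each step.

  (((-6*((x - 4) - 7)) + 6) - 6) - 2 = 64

Step 1. [(((-6*((x - 4) - 7)) + 6) - 6) - 2 = 64] add 2: x sits inside (… - 2). So sub: ((-6*((x - 4) - 7)) + 6) - 6 = 66.
Step 2. [((-6*((x - 4) - 7)) + 6) - 6 = 66] 6 comes off first (add 6). So sub: (-6*((x - 4) - 7)) + 6 = 72.
Step 3. [(-6*((x - 4) - 7)) + 6 = 72] +6 is outermost — subtract 6 both sides ⇒ sub: -6*((x - 4) - 7) = 66.
Step 4. [-6*((x - 4) - 7) = 66] leading coefficient -6: divide by -6, so div: (x - 4) - 7 = -11.
Step 5. [(x - 4) - 7 = -11] peel the -7: add 7 from each side ⇒ sub: x - 4 = -4.
Step 6. [x - 4 = -4] -4 is outermost — add 4 both sides ⇒ sub: x = 0.

Answer: x ∈ {0}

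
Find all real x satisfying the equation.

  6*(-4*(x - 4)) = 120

Step 1. [6*(-4*(x - 4)) = 120] 6·(inner) — divide through by 6, so div: -4*(x - 4) = 20.
Step 2. [-4*(x - 4) = 20] LHS = -4·(…); ÷-4 both sides, so div: x - 4 = -5.
Step 3. [x - 4 = -5] the outer -4 inverts by adding 4 ⇒ sub: x = -1.

Answer: x ∈ {-1}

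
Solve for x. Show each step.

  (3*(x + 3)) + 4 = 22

Step 1. [(3*(x + 3)) + 4 = 22] +4 is outermost — subtract 4 both sides, so sub: 3*(x + 3) = 18.
Step 2. [3*(x + 3) = 18] LHS = 3·(…); ÷3 both sides, so div: x + 3 = 6.
Step 3. [x + 3 = 6] +3 is outermost — subtract 3 both sides. So sub: x = 3.

Answer: x ∈ {3}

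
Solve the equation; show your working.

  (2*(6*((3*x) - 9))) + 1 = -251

Step 1. [(2*(6*((3*x) - 9))) + 1 = -251] peel the +1: subtract 1 from each side, so sub: 2*(6*((3*x) - 9)) = -252.
Step 2. [2*(6*((3*x) - 9)) = -252] divide by the outer 2. So div: 6*((3*x) - 9) = -126.
Step 3. [6*((3*x) - 9) = -126] 6 out front; divide by 6 ⇒ div: (3*x) - 9 = -21.
Step 4. [(3*x) - 9 = -21] 9 comes off first (add 9) ⇒ sub: 3*x = -12.
Step 5. [3*x = -12] LHS = 3·(…); ÷3 both sides ⇒ div: x = -4.

Answer: x ∈ {-4}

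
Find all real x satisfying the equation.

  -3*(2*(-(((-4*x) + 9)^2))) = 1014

Step 1. [-3*(2*(-(((-4*x) + 9)^2))) = 1014] leading coefficient -3: divide by -3, so div: 2*(-(((-4*x) + 9)^2)) = -338.
Step 2. [2*(-(((-4*x) + 9)^2)) = -338] LHS = 2·(…); ÷2 both sides. So div: -(((-4*x) + 9)^2) = -169.
Step 3. [-(((-4*x) + 9)^2) = -169] LHS negated; negate both sides, so neg: ((-4*x) + 9)^2 = 169.
Step 4. [((-4*x) + 9)^2 = 169] √ both sides: 169 ≥ 0 gives two branches. So sqrt: (-4*x) + 9 = 13 or -13.
Step 5. [(-4*x) + 9 = 13 or -13] +9 is outermost — subtract 9 both sides, so sub: -4*x = 4 or -22.
Step 6. [-4*x = 4 or -22] -4·(inner) — divide through by -4, so div: x = -1 or 11/2.

Answer: x ∈ {-1, 11/2}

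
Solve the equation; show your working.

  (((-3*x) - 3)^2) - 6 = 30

Step 1. [(((-3*x) - 3)^2) - 6 = 30] 6 comes off first (add 6), so sub: ((-3*x) - 3)^2 = 36.
Step 2. [((-3*x) - 3)^2 = 36] LHS squared, RHS 36 ≥ 0: apply √ (±) ⇒ sqrt: (-3*x) - 3 = 6 or -6.
Step 3. [(-3*x) - 3 = 6 or -6] -3 is outermost — add 3 both sides. So sub: -3*x = 9 or -3.
Step 4. [-3*x = 9 or -3] divide by the outer -3 ⇒ div: x = -3 or 1.

Answer: x ∈ {-3, 1}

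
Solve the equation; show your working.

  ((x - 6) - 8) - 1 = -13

Step 1. [((x - 6) - 8) - 1 = -13] add 1: x sits inside (… - 1), so sub: (x - 6) - 8 = -12.
Step 2. [(x - 6) - 8 = -12] the outer -8 inverts by adding 8, so sub: x - 6 = -4.
Step 3. [x - 6 = -4] add 6: x sits inside (… - 6). So sub: x = 2.

Answer: x ∈ {2}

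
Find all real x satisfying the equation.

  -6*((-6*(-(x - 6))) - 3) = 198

Step 1. [-6*((-6*(-(x - 6))) - 3) = 198] divide by the outer -6, so div: (-6*(-(x - 6))) - 3 = -33.
Step 2. [(-6*(-(x - 6))) - 3 = -33] -3 is outermost — add 3 both sides ⇒ sub: -6*(-(x - 6)) = -30.
Step 3. [-6*(-(x - 6)) = -30] leading coefficient -6: divide by -6, so div: -(x - 6) = 5.
Step 4. [-(x - 6) = 5] LHS negated; negate both sides. So neg: x - 6 = -5.
Step 5. [x - 6 = -5] peel the -6: add 6 from each side, so sub: x = 1.

Answer: x ∈ {1}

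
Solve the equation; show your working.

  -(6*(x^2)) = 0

Step 1. [-(6*(x^2)) = 0] leading − — multiply by −1 ⇒ neg: 6*(x^2) = 0.
Step 2. [6*(x^2) = 0] leading coefficient 6: divide by 6. So div: x^2 = 0.
Step 3. [x^2 = 0] LHS squared, RHS 0 ≥ 0: apply √ (±) ⇒ sqrt: x = 0.

Answer: x ∈ {0}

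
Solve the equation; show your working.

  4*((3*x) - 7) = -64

Step 1. [4*((3*x) - 7) = -64] leading coefficient 4: divide by 4 ⇒ div: (3*x) - 7 = -16.
Step 2. [(3*x) - 7 = -16] the outer -7 inverts by adding 7 ⇒ sub: 3*x = -9.
Step 3. [3*x = -9] divide by the outer 3, so div: x = -3.

Answer: x ∈ {-3}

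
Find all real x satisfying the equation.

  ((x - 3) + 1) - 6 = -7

Step 1. [((x - 3) + 1) - 6 = -7] 6 comes off first (add 6) ⇒ sub: (x - 3) + 1 = -1.
Step 2. [(x - 3) + 1 = -1] 1 comes off first (subtract 1) ⇒ sub: x - 3 = -2.
Step 3. [x - 3 = -2] the outer -3 inverts by adding 3, so sub: x = 1.

Answer: x ∈ {1}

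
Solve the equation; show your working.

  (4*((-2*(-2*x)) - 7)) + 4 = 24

Step 1. [(4*((-2*(-2*x)) - 7)) + 4 = 24] 4 comes off first (subtract 4) ⇒ sub: 4*((-2*(-2*x)) - 7) = 20.
Step 2. [4*((-2*(-2*x)) - 7) = 20] 4 out front; divide by 4 ⇒ div: (-2*(-2*x)) - 7 = 5.
Step 3. [(-2*(-2*x)) - 7 = 5] -7 is outermost — add 7 both sides ⇒ sub: -2*(-2*x) = 12.
Step 4. [-2*(-2*x) = 12] LHS = -2·(…); ÷-2 both sides. So div: -2*x = -6.
Step 5. [-2*x = -6] -2 out front; divide by -2, so div: x = 3.

Answer: x ∈ {3}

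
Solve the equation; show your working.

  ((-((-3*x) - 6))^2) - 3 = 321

Step 1. [((-((-3*x) - 6))^2) - 3 = 321] 3 comes off first (add 3). So sub: (-((-3*x) - 6))^2 = 324.
Step 2. [(-((-3*x) - 6))^2 = 324] 324 ≥ 0, LHS is (·)² — take ±√ ⇒ sqrt: -((-3*x) - 6) = 18 or -18.
Step 3. [-((-3*x) - 6) = 18 or -18] LHS negated; negate both sides. So neg: (-3*x) - 6 = -18 or 18.
Step 4. [(-3*x) - 6 = -18 or 18] -3 divides every term; factor it out. So factor: x + 2 = 6 or -6.
Step 5. [x + 2 = 6 or -6] the outer +2 inverts by subtracting 2 ⇒ sub: x = 4 or -8.

Answer: x ∈ {-8, 4}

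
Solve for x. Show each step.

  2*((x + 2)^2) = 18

Step 1. [2*((x + 2)^2) = 18] 2·(inner) — divide through by 2 ⇒ div: (x + 2)^2 = 9.
Step 2. [(x + 2)^2 = 9] 9 ≥ 0, LHS is (·)² — take ±√, so sqrt: x + 2 = 3 or -3.
Step 3. [x + 2 = 3 or -3] the outer +2 inverts by subtracting 2 ⇒ sub: x = 1 or -5.

Answer: x ∈ {-5, 1}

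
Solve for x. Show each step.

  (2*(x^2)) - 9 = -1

Step 1. [(2*(x^2)) - 9 = -1] peel the -9: add 9 from each side ⇒ sub: 2*(x^2) = 8.
Step 2. [2*(x^2) = 8] LHS = 2·(…); ÷2 both sides, so div: x^2 = 4.
Step 3. [x^2 = 4] √ both sides: 4 ≥ 0 gives two branches ⇒ sqrt: x = 2 or -2.

Answer: x ∈ {-2, 2}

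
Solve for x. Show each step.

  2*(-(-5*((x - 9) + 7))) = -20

Step 1. [2*(-(-5*((x - 9) + 7))) = -20] 2·(inner) — divide through by 2, so div: -(-5*((x - 9) + 7)) = -10.
Step 2. [-(-5*((x - 9) + 7)) = -10] LHS negated; negate both sides, so neg: -5*((x - 9) + 7) = 10.
Step 3. [-5*((x - 9) + 7) = 10] LHS = -5·(…); ÷-5 both sides, so div: (x - 9) + 7 = -2.
Step 4. [(x - 9) + 7 = -2] peel the +7: subtract 7 from each side, so sub: x - 9 = -9.
Step 5. [x - 9 = -9] the outer -9 inverts by adding 9, so sub: x = 0.

Answer: x ∈ {0}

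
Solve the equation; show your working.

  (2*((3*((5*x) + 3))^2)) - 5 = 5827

Step 1. [(2*((3*((5*x) + 3))^2)) - 5 = 5827] -5 is outermost — add 5 both sides, so sub: 2*((3*((5*x) + 3))^2) = 5832.
Step 2. [2*((3*((5*x) + 3))^2) = 5832] LHS = 2·(…); ÷2 both sides, so div: (3*((5*x) + 3))^2 = 2916.
Step 3. [(3*((5*x) + 3))^2 = 2916] 2916 ≥ 0, LHS is (·)² — take ±√ ⇒ sqrt: 3*((5*x) + 3) = 54 or -54.
Step 4. [3*((5*x) + 3) = 54 or -54] LHS = 3·(…); ÷3 both sides, so div: (5*x) + 3 = 18 or -18.
Step 5. [(5*x) + 3 = 18 or -18] peel the +3: subtract 3 from each side. So sub: 5*x = 15 or -21.
Step 6. [5*x = 15 or -21] divide by the outer 5, so div: x = 3 or -21/5.

Answer: x ∈ {-21/5, 3}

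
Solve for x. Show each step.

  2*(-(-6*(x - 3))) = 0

Step 1. [2*(-(-6*(x - 3))) = 0] LHS = 2·(…); ÷2 both sides, so div: -(-6*(x - 3)) = 0.
Step 2. [-(-6*(x - 3)) = 0] LHS negated; negate both sides, so neg: -6*(x - 3) = 0.
Step 3. [-6*(x - 3) = 0] divide by the outer -6 ⇒ div: x - 3 = 0.
Step 4. [x - 3 = 0] -3 is outermost — add 3 both sides ⇒ sub: x = 3.

Answer: x ∈ {3}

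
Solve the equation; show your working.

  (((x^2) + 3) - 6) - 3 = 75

Step 1. [(((x^2) + 3) - 6) - 3 = 75] add 3: x sits inside (… - 3). So sub: ((x^2) + 3) - 6 = 78.
Step 2. [((x^2) + 3) - 6 = 78] peel the -6: add 6 from each side. So sub: (x^2) + 3 = 84.
Step 3. [(x^2) + 3 = 84] peel the +3: subtract 3 from each side ⇒ sub: x^2 = 81.
Step 4. [x^2 = 81] LHS squared, RHS 81 ≥ 0: apply √ (±). So sqrt: x = 9 or -9.

Answer: x ∈ {-9, 9}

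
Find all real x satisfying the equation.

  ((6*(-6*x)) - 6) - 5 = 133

Step 1. [((6*(-6*x)) - 6) - 5 = 133] add 5: x sits inside (… - 5), so sub: (6*(-6*x)) - 6 = 138.
Step 2. [(6*(-6*x)) - 6 = 138] 6 | LHS and 6 | 138: pull 6 out. So factor: (-6*x) - 1 = 23.
Step 3. [(-6*x) - 1 = 23] -1 is outermost — add 1 both sides ⇒ sub: -6*x = 24.
Step 4. [-6*x = 24] -6 out front; divide by -6, so div: x = -4.

Answer: x ∈ {-4}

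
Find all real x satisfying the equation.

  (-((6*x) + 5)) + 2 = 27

Step 1. [(-((6*x) + 5)) + 2 = 27] the outer +2 inverts by subtracting 2. So sub: -((6*x) + 5) = 25.
Step 2. [-((6*x) + 5) = 25] flip signs both sides, so neg: (6*x) + 5 = -25.
Step 3. [(6*x) + 5 = -25] subtract 5: x sits inside (… + 5) ⇒ sub: 6*x = -30.
Step 4. [6*x = -30] 6·(inner) — divide through by 6, so div: x = -5.

Answer: x ∈ {-5}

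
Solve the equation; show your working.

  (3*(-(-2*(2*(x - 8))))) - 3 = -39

Step 1. [(3*(-(-2*(2*(x - 8))))) - 3 = -39] 3 divides every term; factor it out. So factor: (-(-2*(2*(x - 8)))) - 1 = -13.
Step 2. [(-(-2*(2*(x - 8)))) - 1 = -13] peel the -1: add 1 from each side. So sub: -(-2*(2*(x - 8))) = -12.
Step 3. [-(-2*(2*(x - 8))) = -12] LHS negated; negate both sides ⇒ neg: -2*(2*(x - 8)) = 12.
Step 4. [-2*(2*(x - 8)) = 12] -2·(inner) — divide through by -2. So div: 2*(x - 8) = -6.
Step 5. [2*(x - 8) = -6] 2 out front; divide by 2. So div: x - 8 = -3.
Step 6. [x - 8 = -3] peel the -8: add 8 from each side, so sub: x = 5.

Answer: x ∈ {5}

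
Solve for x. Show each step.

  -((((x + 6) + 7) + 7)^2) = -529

Step 1. [-((((x + 6) + 7) + 7)^2) = -529] leading − — multiply by −1 ⇒ neg: (((x + 6) + 7) + 7)^2 = 529.
Step 2. [(((x + 6) + 7) + 7)^2 = 529] 529 ≥ 0, LHS is (·)² — take ±√. So sqrt: ((x + 6) + 7) + 7 = 23 or -23.
Step 3. [((x + 6) + 7) + 7 = 23 or -23] the outer +7 inverts by subtracting 7 ⇒ sub: (x + 6) + 7 = 16 or -30.
Step 4. [(x + 6) + 7 = 16 or -30] 7 comes off first (subtract 7) ⇒ sub: x + 6 = 9 or -37.
Step 5. [x + 6 = 9 or -37] peel the +6: subtract 6 from each side. So sub: x = 3 or -43.

Answer: x ∈ {-43, 3}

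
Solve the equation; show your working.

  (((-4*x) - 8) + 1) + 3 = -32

Step 1. [(((-4*x) - 8) + 1) + 3 = -32] peel the +3: subtract 3 from each side ⇒ sub: ((-4*x) - 8) + 1 = -35.
Step 2. [((-4*x) - 8) + 1 = -35] peel the +1: subtract 1 from each side, so sub: (-4*x) - 8 = -36.
Step 3. [(-4*x) - 8 = -36] add 8: x sits inside (… - 8). So sub: -4*x = -28.
Step 4. [-4*x = -28] -4·(inner) — divide through by -4 ⇒ div: x = 7.

Answer: x ∈ {7}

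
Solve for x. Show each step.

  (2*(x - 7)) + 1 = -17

Step 1. [(2*(x - 7)) + 1 = -17] the outer +1 inverts by subtracting 1. So sub: 2*(x - 7) = -18.
Step 2. [2*(x - 7) = -18] 2·(inner) — divide through by 2, so div: x - 7 = -9.
Step 3. [x - 7 = -9] -7 is outermost — add 7 both sides, so sub: x = -2.

Answer: x ∈ {-2}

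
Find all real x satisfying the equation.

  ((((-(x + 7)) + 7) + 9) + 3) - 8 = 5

Step 1. [((((-(x + 7)) + 7) + 9) + 3) - 8 = 5] add 8: x sits inside (… - 8), so sub: (((-(x + 7)) + 7) + 9) + 3 = 13.
Step 2. [(((-(x + 7)) + 7) + 9) + 3 = 13] 3 comes off first (subtract 3). So sub: ((-(x + 7)) + 7) + 9 = 10.
Step 3. [((-(x + 7)) + 7) + 9 = 10] 9 comes off first (subtract 9), so sub: (-(x + 7)) + 7 = 1.
Step 4. [(-(x + 7)) + 7 = 1] subtract 7: x sits inside (… + 7). So sub: -(x + 7) = -6.
Step 5. [-(x + 7) = -6] LHS negated; negate both sides ⇒ neg: x + 7 = 6.
Step 6. [x + 7 = 6] peel the +7: subtract 7 from each side ⇒ sub: x = -1.

Answer: x ∈ {-1}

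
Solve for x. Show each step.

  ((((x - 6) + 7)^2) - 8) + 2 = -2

Step 1. [((((x - 6) + 7)^2) - 8) + 2 = -2] the outer +2 inverts by subtracting 2, so sub: (((x - 6) + 7)^2) - 8 = -4.
Step 2. [(((x - 6) + 7)^2) - 8 = -4] the outer -8 inverts by adding 8 ⇒ sub: ((x - 6) + 7)^2 = 4.
Step 3. [((x - 6) + 7)^2 = 4] 4 ≥ 0, LHS is (·)² — take ±√. So sqrt: (x - 6) + 7 = 2 or -2.
Step 4. [(x - 6) + 7 = 2 or -2] +7 is outermost — subtract 7 both sides, so sub: x - 6 = -5 or -9.
Step 5. [x - 6 = -5 or -9] 6 comes off first (add 6). So sub: x = 1 or -3.

Answer: x ∈ {-3, 1}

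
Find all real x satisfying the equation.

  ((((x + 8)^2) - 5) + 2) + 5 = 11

Step 1. [((((x + 8)^2) - 5) + 2) + 5 = 11] 5 comes off first (subtract 5). So sub: (((x + 8)^2) - 5) + 2 = 6.
Step 2. [(((x + 8)^2) - 5) + 2 = 6] the outer +2 inverts by subtracting 2. So sub: ((x + 8)^2) - 5 = 4.
Step 3. [((x + 8)^2) - 5 = 4] the outer -5 inverts by adding 5 ⇒ sub: (x + 8)^2 = 9.
Step 4. [(x + 8)^2 = 9] LHS squared, RHS 9 ≥ 0: apply √ (±) ⇒ sqrt: x + 8 = 3 or -3.
Step 5. [x + 8 = 3 or -3] 8 comes off first (subtract 8) ⇒ sub: x = -5 or -11.

Answer: x ∈ {-11, -5}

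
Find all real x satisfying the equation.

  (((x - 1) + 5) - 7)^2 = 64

Step 1. [(((x - 1) + 5) - 7)^2 = 64] LHS squared, RHS 64 ≥ 0: apply √ (±). So sqrt: ((x - 1) + 5) - 7 = 8 or -8.
Step 2. [((x - 1) + 5) - 7 = 8 or -8] peel the -7: add 7 from each side. So sub: (x - 1) + 5 = 15 or -1.
Step 3. [(x - 1) + 5 = 15 or -1] the outer +5 inverts by subtracting 5 ⇒ sub: x - 1 = 10 or -6.
Step 4. [x - 1 = 10 or -6] add 1: x sits inside (… - 1), so sub: x = 11 or -5.

Answer: x ∈ {-5, 11}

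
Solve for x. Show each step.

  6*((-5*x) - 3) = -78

Step 1. [6*((-5*x) - 3) = -78] 6 out front; divide by 6 ⇒ div: (-5*x) - 3 = -13.
Step 2. [(-5*x) - 3 = -13] add 3: x sits inside (… - 3), so sub: -5*x = -10.
Step 3. [-5*x = -10] -5 out front; divide by -5 ⇒ div: x = 2.

Answer: x ∈ {2}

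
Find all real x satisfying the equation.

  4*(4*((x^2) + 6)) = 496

Step 1. [4*(4*((x^2) + 6)) = 496] divide by the outer 4. So div: 4*((x^2) + 6) = 124.
Step 2. [4*((x^2) + 6) = 124] LHS = 4·(…); ÷4 both sides ⇒ div: (x^2) + 6 = 31.
Step 3. [(x^2) + 6 = 31] +6 is outermost — subtract 6 both sides, so sub: x^2 = 25.
Step 4. [x^2 = 25] √ both sides: 25 ≥ 0 gives two branches ⇒ sqrt: x = 5 or -5.

Answer: x ∈ {-5, 5}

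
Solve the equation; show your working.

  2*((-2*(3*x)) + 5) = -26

Step 1. [2*((-2*(3*x)) + 5) = -26] 2·(inner) — divide through by 2, so div: (-2*(3*x)) + 5 = -13.
Step 2. [(-2*(3*x)) + 5 = -13] 5 comes off first (subtract 5) ⇒ sub: -2*(3*x) = -18.
Step 3. [-2*(3*x) = -18] leading coefficient -2: divide by -2 ⇒ div: 3*x = 9.
Step 4. [3*x = 9] leading coefficient 3: divide by 3 ⇒ div: x = 3.

Answer: x ∈ {3}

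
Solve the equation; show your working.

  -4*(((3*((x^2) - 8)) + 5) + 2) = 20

Step 1. [-4*(((3*((x^2) - 8)) + 5) + 2) = 20] LHS = -4·(…); ÷-4 both sides. So div: ((3*((x^2) - 8)) + 5) + 2 = -5.
Step 2. [((3*((x^2) - 8)) + 5) + 2 = -5] the outer +2 inverts by subtracting 2, so sub: (3*((x^2) - 8)) + 5 = -7.
Step 3. [(3*((x^2) - 8)) + 5 = -7] subtract 5: x sits inside (… + 5) ⇒ sub: 3*((x^2) - 8) = -12.
Step 4. [3*((x^2) - 8) = -12] leading coefficient 3: divide by 3, so div: (x^2) - 8 = -4.
Step 5. [(x^2) - 8 = -4] add 8: x sits inside (… - 8), so sub: x^2 = 4.
Step 6. [x^2 = 4] √ both sides: 4 ≥ 0 gives two branches ⇒ sqrt: x = 2 or -2.

Answer: x ∈ {-2, 2}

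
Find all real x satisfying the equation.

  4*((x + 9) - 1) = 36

Step 1. [4*((x + 9) - 1) = 36] LHS = 4·(…); ÷4 both sides, so div: (x + 9) - 1 = 9.
Step 2. [(x + 9) - 1 = 9] -1 is outermost — add 1 both sides, so sub: x + 9 = 10.
Step 3. [x + 9 = 10] the outer +9 inverts by subtracting 9 ⇒ sub: x = 1.

Answer: x ∈ {1}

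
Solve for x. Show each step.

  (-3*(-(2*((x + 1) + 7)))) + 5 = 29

Step 1. [(-3*(-(2*((x + 1) + 7)))) + 5 = 29] 5 comes off first (subtract 5). So sub: -3*(-(2*((x + 1) + 7))) = 24.
Step 2. [-3*(-(2*((x + 1) + 7))) = 24] LHS = -3·(…); ÷-3 both sides. So div: -(2*((x + 1) + 7)) = -8.
Step 3. [-(2*((x + 1) + 7)) = -8] leading − — multiply by −1, so neg: 2*((x + 1) + 7) = 8.
Step 4. [2*((x + 1) + 7) = 8] leading coefficient 2: divide by 2. So div: (x + 1) + 7 = 4.
Step 5. [(x + 1) + 7 = 4] 7 comes off first (subtract 7) ⇒ sub: x + 1 = -3.
Step 6. [x + 1 = -3] peel the +1: subtract 1 from each side, so sub: x = -4.

Answer: x ∈ {-4}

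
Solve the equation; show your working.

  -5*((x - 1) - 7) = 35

Step 1. [-5*((x - 1) - 7) = 35] leading coefficient -5: divide by -5, so div: (x - 1) - 7 = -7.
Step 2. [(x - 1) - 7 = -7] 7 comes off first (add 7), so sub: x - 1 = 0.
Step 3. [x - 1 = 0] the outer -1 inverts by adding 1. So sub: x = 1.

Answer: x ∈ {1}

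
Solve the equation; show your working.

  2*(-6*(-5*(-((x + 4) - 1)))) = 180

Step 1. [2*(-6*(-5*(-((x + 4) - 1)))) = 180] divide by the outer 2 ⇒ div: -6*(-5*(-((x + 4) - 1))) = 90.
Step 2. [-6*(-5*(-((x + 4) - 1))) = 90] divide by the outer -6, so div: -5*(-((x + 4) - 1)) = -15.
Step 3. [-5*(-((x + 4) - 1)) = -15] leading coefficient -5: divide by -5, so div: -((x + 4) - 1) = 3.
Step 4. [-((x + 4) - 1) = 3] flip signs both sides. So neg: (x + 4) - 1 = -3.
Step 5. [(x + 4) - 1 = -3] -1 is outermost — add 1 both sides. So sub: x + 4 = -2.
Step 6. [x + 4 = -2] the outer +4 inverts by subtracting 4. So sub: x = -6.

Answer: x ∈ {-6}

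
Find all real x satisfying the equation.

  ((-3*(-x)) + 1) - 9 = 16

Step 1. [((-3*(-x)) + 1) - 9 = 16] peel the -9: add 9 from each side. So sub: (-3*(-x)) + 1 = 25.
Step 2. [(-3*(-x)) + 1 = 25] peel the +1: subtract 1 from each side ⇒ sub: -3*(-x) = 24.
Step 3. [-3*(-x) = 24] divide by the outer -3. So div: -x = -8.
Step 4. [-x = -8] LHS negated; negate both sides. So neg: x = 8.

Answer: x ∈ {8}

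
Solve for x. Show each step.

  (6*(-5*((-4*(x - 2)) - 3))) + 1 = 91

Step 1. [(6*(-5*((-4*(x - 2)) - 3))) + 1 = 91] 1 comes off first (subtract 1), so sub: 6*(-5*((-4*(x - 2)) - 3)) = 90.
Step 2. [6*(-5*((-4*(x - 2)) - 3)) = 90] 6·(inner) — divide through by 6. So div: -5*((-4*(x - 2)) - 3) = 15.
Step 3. [-5*((-4*(x - 2)) - 3) = 15] -5·(inner) — divide through by -5 ⇒ div: (-4*(x - 2)) - 3 = -3.
Step 4. [(-4*(x - 2)) - 3 = -3] 3 comes off first (add 3), so sub: -4*(x - 2) = 0.
Step 5. [-4*(x - 2) = 0] LHS = -4·(…); ÷-4 both sides. So div: x - 2 = 0.
Step 6. [x - 2 = 0] 2 comes off first (add 2). So sub: x = 2.

Answer: x ∈ {2}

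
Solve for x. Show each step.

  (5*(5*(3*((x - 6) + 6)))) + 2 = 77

Step 1. [(5*(5*(3*((x - 6) + 6)))) + 2 = 77] the outer +2 inverts by subtracting 2 ⇒ sub: 5*(5*(3*((x - 6) + 6))) = 75.
Step 2. [5*(5*(3*((x - 6) + 6))) = 75] 5 out front; divide by 5. So div: 5*(3*((x - 6) + 6)) = 15.
Step 3. [5*(3*((x - 6) + 6)) = 15] divide by the outer 5. So div: 3*((x - 6) + 6) = 3.
Step 4. [3*((x - 6) + 6) = 3] leading coefficient 3: divide by 3 ⇒ div: (x - 6) + 6 = 1.
Step 5. [(x - 6) + 6 = 1] 6 comes off first (subtract 6), so sub: x - 6 = -5.
Step 6. [x - 6 = -5] peel the -6: add 6 from each side ⇒ sub: x = 1.

Answer: x ∈ {1}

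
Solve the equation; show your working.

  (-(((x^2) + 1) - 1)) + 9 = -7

Step 1. [(-(((x^2) + 1) - 1)) + 9 = -7] subtract 9: x sits inside (… + 9) ⇒ sub: -(((x^2) + 1) - 1) = -16.
Step 2. [-(((x^2) + 1) - 1) = -16] leading − — multiply by −1. So neg: ((x^2) + 1) - 1 = 16.
Step 3. [((x^2) + 1) - 1 = 16] the outer -1 inverts by adding 1 ⇒ sub: (x^2) + 1 = 17.
Step 4. [(x^2) + 1 = 17] subtract 1: x sits inside (… + 1). So sub: x^2 = 16.
Step 5. [x^2 = 16] √ both sides: 16 ≥ 0 gives two branches. So sqrt: x = 4 or -4.

Answer: x ∈ {-4, 4}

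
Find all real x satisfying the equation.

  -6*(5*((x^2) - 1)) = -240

Step 1. [-6*(5*((x^2) - 1)) = -240] -6 out front; divide by -6, so div: 5*((x^2) - 1) = 40.
Step 2. [5*((x^2) - 1) = 40] LHS = 5·(…); ÷5 both sides. So div: (x^2) - 1 = 8.
Step 3. [(x^2) - 1 = 8] -1 is outermost — add 1 both sides. So sub: x^2 = 9.
Step 4. [x^2 = 9] LHS squared, RHS 9 ≥ 0: apply √ (±), so sqrt: x = 3 or -3.

Answer: x ∈ {-3, 3}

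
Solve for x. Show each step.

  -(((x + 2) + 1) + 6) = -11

Step 1. [-(((x + 2) + 1) + 6) = -11] LHS negated; negate both sides, so neg: ((x + 2) + 1) + 6 = 11.
Step 2. [((x + 2) + 1) + 6 = 11] peel the +6: subtract 6 from each side ⇒ sub: (x + 2) + 1 = 5.
Step 3. [(x + 2) + 1 = 5] the outer +1 inverts by subtracting 1 ⇒ sub: x + 2 = 4.
Step 4. [x + 2 = 4] +2 is outermost — subtract 2 both sides. So sub: x = 2.

Answer: x ∈ {2}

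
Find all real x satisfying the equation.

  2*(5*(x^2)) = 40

Step 1. [2*(5*(x^2)) = 40] 2·(inner) — divide through by 2, so div: 5*(x^2) = 20.
Step 2. [5*(x^2) = 20] 5·(inner) — divide through by 5, so div: x^2 = 4.
Step 3. [x^2 = 4] √ both sides: 4 ≥ 0 gives two branches ⇒ sqrt: x = 2 or -2.

Answer: x ∈ {-2, 2}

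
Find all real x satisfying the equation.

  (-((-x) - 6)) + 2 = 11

Step 1. [(-((-x) - 6)) + 2 = 11] peel the +2: subtract 2 from each side. So sub: -((-x) - 6) = 9.
Step 2. [-((-x) - 6) = 9] LHS negated; negate both sides. So neg: (-x) - 6 = -9.
Step 3. [(-x) - 6 = -9] peel the -6: add 6 from each side ⇒ sub: -x = -3.
Step 4. [-x = -3] leading − — multiply by −1, so neg: x = 3.

Answer: x ∈ {3}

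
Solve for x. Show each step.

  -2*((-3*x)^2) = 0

Step 1. [-2*((-3*x)^2) = 0] leading coefficient -2: divide by -2. So div: (-3*x)^2 = 0.
Step 2. [(-3*x)^2 = 0] 0 ≥ 0, LHS is (·)² — take ±√, so sqrt: -3*x = 0.
Step 3. [-3*x = 0] divide by the outer -3, so div: x = 0.

Answer: x ∈ {0}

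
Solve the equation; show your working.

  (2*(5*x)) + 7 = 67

Step 1. [(2*(5*x)) + 7 = 67] 7 comes off first (subtract 7), so sub: 2*(5*x) = 60.
Step 2. [2*(5*x) = 60] leading coefficient 2: divide by 2 ⇒ div: 5*x = 30.
Step 3. [5*x = 30] 5 out front; divide by 5 ⇒ div: x = 6.

Answer: x ∈ {6}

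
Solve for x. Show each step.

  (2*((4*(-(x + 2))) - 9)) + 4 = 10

Step 1. [(2*((4*(-(x + 2))) - 9)) + 4 = 10] 4 comes off first (subtract 4) ⇒ sub: 2*((4*(-(x + 2))) - 9) = 6.
Step 2. [2*((4*(-(x + 2))) - 9) = 6] divide by the outer 2 ⇒ div: (4*(-(x + 2))) - 9 = 3.
Step 3. [(4*(-(x + 2))) - 9 = 3] 9 comes off first (add 9), so sub: 4*(-(x + 2)) = 12.
Step 4. [4*(-(x + 2)) = 12] divide by the outer 4. So div: -(x + 2) = 3.
Step 5. [-(x + 2) = 3] LHS negated; negate both sides ⇒ neg: x + 2 = -3.
Step 6. [x + 2 = -3] 2 comes off first (subtract 2) ⇒ sub: x = -5.

Answer: x ∈ {-5}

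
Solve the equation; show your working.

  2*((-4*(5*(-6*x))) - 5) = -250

Step 1. [2*((-4*(5*(-6*x))) - 5) = -250] leading coefficient 2: divide by 2. So div: (-4*(5*(-6*x))) - 5 = -125.
Step 2. [(-4*(5*(-6*x))) - 5 = -125] add 5: x sits inside (… - 5). So sub: -4*(5*(-6*x)) = -120.
Step 3. [-4*(5*(-6*x)) = -120] leading coefficient -4: divide by -4 ⇒ div: 5*(-6*x) = 30.
Step 4. [5*(-6*x) = 30] 5 out front; divide by 5, so div: -6*x = 6.
Step 5. [-6*x = 6] leading coefficient -6: divide by -6 ⇒ div: x = -1.

Answer: x ∈ {-1}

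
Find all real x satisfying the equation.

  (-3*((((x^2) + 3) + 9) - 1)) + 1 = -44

Step 1. [(-3*((((x^2) + 3) + 9) - 1)) + 1 = -44] subtract 1: x sits inside (… + 1), so sub: -3*((((x^2) + 3) + 9) - 1) = -45.
Step 2. [-3*((((x^2) + 3) + 9) - 1) = -45] leading coefficient -3: divide by -3 ⇒ div: (((x^2) + 3) + 9) - 1 = 15.
Step 3. [(((x^2) + 3) + 9) - 1 = 15] -1 is outermost — add 1 both sides ⇒ sub: ((x^2) + 3) + 9 = 16.
Step 4. [((x^2) + 3) + 9 = 16] +9 is outermost — subtract 9 both sides ⇒ sub: (x^2) + 3 = 7.
Step 5. [(x^2) + 3 = 7] +3 is outermost — subtract 3 both sides, so sub: x^2 = 4.
Step 6. [x^2 = 4] √ both sides: 4 ≥ 0 gives two branches ⇒ sqrt: x = 2 or -2.

Answer: x ∈ {-2, 2}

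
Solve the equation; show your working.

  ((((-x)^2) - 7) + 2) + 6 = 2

Step 1. [((((-x)^2) - 7) + 2) + 6 = 2] 6 comes off first (subtract 6). So sub: (((-x)^2) - 7) + 2 = -4.
Step 2. [(((-x)^2) - 7) + 2 = -4] subtract 2: x sits inside (… + 2). So sub: ((-x)^2) - 7 = -6.
Step 3. [((-x)^2) - 7 = -6] 7 comes off first (add 7), so sub: (-x)^2 = 1.
Step 4. [(-x)^2 = 1] LHS squared, RHS 1 ≥ 0: apply √ (±), so sqrt: -x = 1 or -1.
Step 5. [-x = 1 or -1] flip signs both sides, so neg: x = -1 or 1.

Answer: x ∈ {-1, 1}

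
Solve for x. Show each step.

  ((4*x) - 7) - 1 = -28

Step 1. [((4*x) - 7) - 1 = -28] peel the -1: add 1 from each side, so sub: (4*x) - 7 = -27.
Step 2. [(4*x) - 7 = -27] peel the -7: add 7 from each side, so sub: 4*x = -20.
Step 3. [4*x = -20] divide by the outer 4. So div: x = -5.

Answer: x ∈ {-5}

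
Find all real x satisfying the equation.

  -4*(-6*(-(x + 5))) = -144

Step 1. [-4*(-6*(-(x + 5))) = -144] -4 out front; divide by -4. So div: -6*(-(x + 5)) = 36.
Step 2. [-6*(-(x + 5)) = 36] LHS = -6·(…); ÷-6 both sides, so div: -(x + 5) = -6.
Step 3. [-(x + 5) = -6] LHS negated; negate both sides, so neg: x + 5 = 6.
Step 4. [x + 5 = 6] the outer +5 inverts by subtracting 5, so sub: x = 1.

Answer: x ∈ {1}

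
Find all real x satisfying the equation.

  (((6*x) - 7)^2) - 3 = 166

Step 1. [(((6*x) - 7)^2) - 3 = 166] peel the -3: add 3 from each side, so sub: ((6*x) - 7)^2 = 169.
Step 2. [((6*x) - 7)^2 = 169] √ both sides: 169 ≥ 0 gives two branches, so sqrt: (6*x) - 7 = 13 or -13.
Step 3. [(6*x) - 7 = 13 or -13] 7 comes off first (add 7). So sub: 6*x = 20 or -6.
Step 4. [6*x = 20 or -6] divide by the outer 6, so div: x = 10/3 or -1.

Answer: x ∈ {-1, 10/3}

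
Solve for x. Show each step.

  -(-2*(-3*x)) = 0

Step 1. [-(-2*(-3*x)) = 0] leading − — multiply by −1 ⇒ neg: -2*(-3*x) = 0.
Step 2. [-2*(-3*x) = 0] LHS = -2·(…); ÷-2 both sides. So div: -3*x = 0.
Step 3. [-3*x = 0] divide by the outer -3 ⇒ div: x = 0.

Answer: x ∈ {0}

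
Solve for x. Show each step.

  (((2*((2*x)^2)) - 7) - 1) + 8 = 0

Step 1. [(((2*((2*x)^2)) - 7) - 1) + 8 = 0] the outer +8 inverts by subtracting 8 ⇒ sub: ((2*((2*x)^2)) - 7) - 1 = -8.
Step 2. [((2*((2*x)^2)) - 7) - 1 = -8] add 1: x sits inside (… - 1), so sub: (2*((2*x)^2)) - 7 = -7.
Step 3. [(2*((2*x)^2)) - 7 = -7] add 7: x sits inside (… - 7), so sub: 2*((2*x)^2) = 0.
Step 4. [2*((2*x)^2) = 0] leading coefficient 2: divide by 2, so div: (2*x)^2 = 0.
Step 5. [(2*x)^2 = 0] 0 ≥ 0, LHS is (·)² — take ±√ ⇒ sqrt: 2*x = 0.
Step 6. [2*x = 0] LHS = 2·(…); ÷2 both sides, so div: x = 0.

Answer: x ∈ {0}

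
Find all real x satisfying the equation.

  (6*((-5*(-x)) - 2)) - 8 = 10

Step 1. [(6*((-5*(-x)) - 2)) - 8 = 10] add 8: x sits inside (… - 8) ⇒ sub: 6*((-5*(-x)) - 2) = 18.
Step 2. [6*((-5*(-x)) - 2) = 18] 6·(inner) — divide through by 6 ⇒ div: (-5*(-x)) - 2 = 3.
Step 3. [(-5*(-x)) - 2 = 3] -2 is outermost — add 2 both sides. So sub: -5*(-x) = 5.
Step 4. [-5*(-x) = 5] -5·(inner) — divide through by -5. So div: -x = -1.
Step 5. [-x = -1] flip signs both sides ⇒ neg: x = 1.

Answer: x ∈ {1}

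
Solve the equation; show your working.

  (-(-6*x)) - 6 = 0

Step 1. [(-(-6*x)) - 6 = 0] 6 comes off first (add 6) ⇒ sub: -(-6*x) = 6.
Step 2. [-(-6*x) = 6] flip signs both sides, so neg: -6*x = -6.
Step 3. [-6*x = -6] leading coefficient -6: divide by -6 ⇒ div: x = 1.

Answer: x ∈ {1}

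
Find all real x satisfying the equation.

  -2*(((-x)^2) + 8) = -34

Step 1. [-2*(((-x)^2) + 8) = -34] -2·(inner) — divide through by -2, so div: ((-x)^2) + 8 = 17.
Step 2. [((-x)^2) + 8 = 17] +8 is outermost — subtract 8 both sides ⇒ sub: (-x)^2 = 9.
Step 3. [(-x)^2 = 9] LHS squared, RHS 9 ≥ 0: apply √ (±). So sqrt: -x = 3 or -3.
Step 4. [-x = 3 or -3] flip signs both sides. So neg: x = -3 or 3.

Answer: x ∈ {-3, 3}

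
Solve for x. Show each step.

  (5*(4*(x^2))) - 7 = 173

Step 1. [(5*(4*(x^2))) - 7 = 173] the outer -7 inverts by adding 7. So sub: 5*(4*(x^2)) = 180.
Step 2. [5*(4*(x^2)) = 180] divide by the outer 5. So div: 4*(x^2) = 36.
Step 3. [4*(x^2) = 36] leading coefficient 4: divide by 4 ⇒ div: x^2 = 9.
Step 4. [x^2 = 9] LHS squared, RHS 9 ≥ 0: apply √ (±). So sqrt: x = 3 or -3.

Answer: x ∈ {-3, 3}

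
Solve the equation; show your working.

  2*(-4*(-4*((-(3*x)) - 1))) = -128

Step 1. [2*(-4*(-4*((-(3*x)) - 1))) = -128] LHS = 2·(…); ÷2 both sides. So div: -4*(-4*((-(3*x)) - 1)) = -64.
Step 2. [-4*(-4*((-(3*x)) - 1)) = -64] LHS = -4·(…); ÷-4 both sides ⇒ div: -4*((-(3*x)) - 1) = 16.
Step 3. [-4*((-(3*x)) - 1) = 16] leading coefficient -4: divide by -4, so div: (-(3*x)) - 1 = -4.
Step 4. [(-(3*x)) - 1 = -4] peel the -1: add 1 from each side ⇒ sub: -(3*x) = -3.
Step 5. [-(3*x) = -3] flip signs both sides ⇒ neg: 3*x = 3.
Step 6. [3*x = 3] leading coefficient 3: divide by 3. So div: x = 1.

Answer: x ∈ {1}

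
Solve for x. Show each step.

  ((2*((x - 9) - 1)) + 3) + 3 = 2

Step 1. [((2*((x - 9) - 1)) + 3) + 3 = 2] the outer +3 inverts by subtracting 3 ⇒ sub: (2*((x - 9) - 1)) + 3 = -1.
Step 2. [(2*((x - 9) - 1)) + 3 = -1] subtract 3: x sits inside (… + 3), so sub: 2*((x - 9) - 1) = -4.
Step 3. [2*((x - 9) - 1) = -4] LHS = 2·(…); ÷2 both sides ⇒ div: (x - 9) - 1 = -2.
Step 4. [(x - 9) - 1 = -2] peel the -1: add 1 from each side ⇒ sub: x - 9 = -1.
Step 5. [x - 9 = -1] 9 comes off first (add 9) ⇒ sub: x = 8.

Answer: x ∈ {8}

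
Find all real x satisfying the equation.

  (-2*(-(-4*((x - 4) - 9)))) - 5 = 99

Step 1. [(-2*(-(-4*((x - 4) - 9)))) - 5 = 99] the outer -5 inverts by adding 5. So sub: -2*(-(-4*((x - 4) - 9))) = 104.
Step 2. [-2*(-(-4*((x - 4) - 9))) = 104] LHS = -2·(…); ÷-2 both sides. So div: -(-4*((x - 4) - 9)) = -52.
Step 3. [-(-4*((x - 4) - 9)) = -52] leading − — multiply by −1. So neg: -4*((x - 4) - 9) = 52.
Step 4. [-4*((x - 4) - 9) = 52] divide by the outer -4, so div: (x - 4) - 9 = -13.
Step 5. [(x - 4) - 9 = -13] 9 comes off first (add 9), so sub: x - 4 = -4.
Step 6. [x - 4 = -4] -4 is outermost — add 4 both sides, so sub: x = 0.

Answer: x ∈ {0}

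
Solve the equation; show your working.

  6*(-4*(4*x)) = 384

Step 1. [6*(-4*(4*x)) = 384] leading coefficient 6: divide by 6. So div: -4*(4*x) = 64.
Step 2. [-4*(4*x) = 64] -4·(inner) — divide through by -4. So div: 4*x = -16.
Step 3. [4*x = -16] divide by the outer 4 ⇒ div: x = -4.

Answer: x ∈ {-4}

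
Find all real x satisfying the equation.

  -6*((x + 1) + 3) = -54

Step 1. [-6*((x + 1) + 3) = -54] LHS = -6·(…); ÷-6 both sides. So div: (x + 1) + 3 = 9.
Step 2. [(x + 1) + 3 = 9] subtract 3: x sits inside (… + 3), so sub: x + 1 = 6.
Step 3. [x + 1 = 6] the outer +1 inverts by subtracting 1, so sub: x = 5.

Answer: x ∈ {5}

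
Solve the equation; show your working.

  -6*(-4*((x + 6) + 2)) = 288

Step 1. [-6*(-4*((x + 6) + 2)) = 288] -6·(inner) — divide through by -6, so div: -4*((x + 6) + 2) = -48.
Step 2. [-4*((x + 6) + 2) = -48] divide by the outer -4. So div: (x + 6) + 2 = 12.
Step 3. [(x + 6) + 2 = 12] +2 is outermost — subtract 2 both sides, so sub: x + 6 = 10.
Step 4. [x + 6 = 10] 6 comes off first (subtract 6) ⇒ sub: x = 4.

Answer: x ∈ {4}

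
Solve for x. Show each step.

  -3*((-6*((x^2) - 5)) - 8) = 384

Step 1. [-3*((-6*((x^2) - 5)) - 8) = 384] leading coefficient -3: divide by -3 ⇒ div: (-6*((x^2) - 5)) - 8 = -128.
Step 2. [(-6*((x^2) - 5)) - 8 = -128] the outer -8 inverts by adding 8, so sub: -6*((x^2) - 5) = -120.
Step 3. [-6*((x^2) - 5) = -120] leading coefficient -6: divide by -6, so div: (x^2) - 5 = 20.
Step 4. [(x^2) - 5 = 20] -5 is outermost — add 5 both sides. So sub: x^2 = 25.
Step 5. [x^2 = 25] √ both sides: 25 ≥ 0 gives two branches. So sqrt: x = 5 or -5.

Answer: x ∈ {-5, 5}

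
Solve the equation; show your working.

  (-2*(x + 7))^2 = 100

Step 1. [(-2*(x + 7))^2 = 100] √ both sides: 100 ≥ 0 gives two branches. So sqrt: -2*(x + 7) = 10 or -10.
Step 2. [-2*(x + 7) = 10 or -10] -2 out front; divide by -2 ⇒ div: x + 7 = -5 or 5.
Step 3. [x + 7 = -5 or 5] peel the +7: subtract 7 from each side. So sub: x = -12 or -2.

Answer: x ∈ {-12, -2}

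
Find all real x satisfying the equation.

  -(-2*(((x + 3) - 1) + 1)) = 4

Step 1. [-(-2*(((x + 3) - 1) + 1)) = 4] LHS negated; negate both sides ⇒ neg: -2*(((x + 3) - 1) + 1) = -4.
Step 2. [-2*(((x + 3) - 1) + 1) = -4] leading coefficient -2: divide by -2. So div: ((x + 3) - 1) + 1 = 2.
Step 3. [((x + 3) - 1) + 1 = 2] +1 is outermost — subtract 1 both sides, so sub: (x + 3) - 1 = 1.
Step 4. [(x + 3) - 1 = 1] peel the -1: add 1 from each side, so sub: x + 3 = 2.
Step 5. [x + 3 = 2] 3 comes off first (subtract 3). So sub: x = -1.

Answer: x ∈ {-1}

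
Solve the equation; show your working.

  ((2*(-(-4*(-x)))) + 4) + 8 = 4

Step 1. [((2*(-(-4*(-x)))) + 4) + 8 = 4] subtract 8: x sits inside (… + 8) ⇒ sub: (2*(-(-4*(-x)))) + 4 = -4.
Step 2. [(2*(-(-4*(-x)))) + 4 = -4] 2 | LHS and 2 | -4: pull 2 out ⇒ factor: (-(-4*(-x))) + 2 = -2.
Step 3. [(-(-4*(-x))) + 2 = -2] +2 is outermost — subtract 2 both sides ⇒ sub: -(-4*(-x)) = -4.
Step 4. [-(-4*(-x)) = -4] flip signs both sides. So neg: -4*(-x) = 4.
Step 5. [-4*(-x) = 4] LHS = -4·(…); ÷-4 both sides. So div: -x = -1.
Step 6. [-x = -1] flip signs both sides, so neg: x = 1.

Answer: x ∈ {1}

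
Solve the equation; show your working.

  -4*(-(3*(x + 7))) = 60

Step 1. [-4*(-(3*(x + 7))) = 60] -4·(inner) — divide through by -4. So div: -(3*(x + 7)) = -15.
Step 2. [-(3*(x + 7)) = -15] LHS negated; negate both sides. So neg: 3*(x + 7) = 15.
Step 3. [3*(x + 7) = 15] LHS = 3·(…); ÷3 both sides ⇒ div: x + 7 = 5.
Step 4. [x + 7 = 5] peel the +7: subtract 7 from each side, so sub: x = -2.

Answer: x ∈ {-2}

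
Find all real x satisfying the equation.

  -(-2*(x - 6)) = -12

Step 1. [-(-2*(x - 6)) = -12] LHS negated; negate both sides, so neg: -2*(x - 6) = 12.
Step 2. [-2*(x - 6) = 12] -2 out front; divide by -2. So div: x - 6 = -6.
Step 3. [x - 6 = -6] peel the -6: add 6 from each side ⇒ sub: x = 0.

Answer: x ∈ {0}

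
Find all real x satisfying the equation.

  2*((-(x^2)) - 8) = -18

Step 1. [2*((-(x^2)) - 8) = -18] divide by the outer 2. So div: (-(x^2)) - 8 = -9.
Step 2. [(-(x^2)) - 8 = -9] peel the -8: add 8 from each side ⇒ sub: -(x^2) = -1.
Step 3. [-(x^2) = -1] leading − — multiply by −1 ⇒ neg: x^2 = 1.
Step 4. [x^2 = 1] √ both sides: 1 ≥ 0 gives two branches, so sqrt: x = 1 or -1.

Answer: x ∈ {-1, 1}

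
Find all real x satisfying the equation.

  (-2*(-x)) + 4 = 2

Step 1. [(-2*(-x)) + 4 = 2] subtract 4: x sits inside (… + 4). So sub: -2*(-x) = -2.
Step 2. [-2*(-x) = -2] leading coefficient -2: divide by -2 ⇒ div: -x = 1.
Step 3. [-x = 1] flip signs both sides ⇒ neg: x = -1.

Answer: x ∈ {-1}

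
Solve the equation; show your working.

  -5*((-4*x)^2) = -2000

Step 1. [-5*((-4*x)^2) = -2000] leading coefficient -5: divide by -5. So div: (-4*x)^2 = 400.
Step 2. [(-4*x)^2 = 400] 400 ≥ 0, LHS is (·)² — take ±√ ⇒ sqrt: -4*x = 20 or -20.
Step 3. [-4*x = 20 or -20] LHS = -4·(…); ÷-4 both sides. So div: x = -5 or 5.

Answer: x ∈ {-5, 5}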